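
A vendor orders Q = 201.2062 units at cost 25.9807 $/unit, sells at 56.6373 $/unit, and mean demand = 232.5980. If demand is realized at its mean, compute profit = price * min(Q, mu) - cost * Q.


Sales at mu = min(201.2062, 232.5980) = 201.2062
Revenue = 56.6373 * 201.2062 = 11395.7759
Total cost = 25.9807 * 201.2062 = 5227.4779
Profit = 11395.7759 - 5227.4779 = 6168.2980

6168.2980 $


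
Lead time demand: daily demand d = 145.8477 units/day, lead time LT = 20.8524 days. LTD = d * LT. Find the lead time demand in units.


LTD = 145.8477 * 20.8524 = 3041.2746

3041.2746 units


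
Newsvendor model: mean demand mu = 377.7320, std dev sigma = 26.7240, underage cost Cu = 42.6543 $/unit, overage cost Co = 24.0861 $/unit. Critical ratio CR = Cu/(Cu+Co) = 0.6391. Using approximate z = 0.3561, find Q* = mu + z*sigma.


CR = Cu/(Cu+Co) = 42.6543/(42.6543+24.0861) = 0.6391
z = 0.3561
Q* = 377.7320 + 0.3561 * 26.7240 = 387.2484

387.2484 units


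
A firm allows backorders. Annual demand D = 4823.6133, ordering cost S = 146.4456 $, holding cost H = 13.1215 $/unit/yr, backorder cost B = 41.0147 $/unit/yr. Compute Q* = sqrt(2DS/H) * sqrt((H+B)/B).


sqrt(2DS/H) = 328.1313
sqrt((H+B)/B) = 1.1489
Q* = 328.1313 * 1.1489 = 376.9830

376.9830 units


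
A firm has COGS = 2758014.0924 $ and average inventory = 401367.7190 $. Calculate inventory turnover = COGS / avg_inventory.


Turnover = 2758014.0924 / 401367.7190 = 6.8715

6.8715


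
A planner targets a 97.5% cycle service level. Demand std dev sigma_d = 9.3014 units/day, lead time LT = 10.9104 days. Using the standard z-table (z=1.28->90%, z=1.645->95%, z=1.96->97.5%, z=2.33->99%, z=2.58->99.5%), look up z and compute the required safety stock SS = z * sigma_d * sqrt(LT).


From the table, SL = 97.5% corresponds to z = 1.96
sqrt(LT) = sqrt(10.9104) = 3.3031
SS = 1.96 * 9.3014 * 3.3031 = 60.2178

60.2178 units


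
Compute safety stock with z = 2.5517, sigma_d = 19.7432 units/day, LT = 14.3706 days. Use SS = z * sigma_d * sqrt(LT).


sqrt(LT) = sqrt(14.3706) = 3.7909
SS = 2.5517 * 19.7432 * 3.7909 = 190.9786

190.9786 units


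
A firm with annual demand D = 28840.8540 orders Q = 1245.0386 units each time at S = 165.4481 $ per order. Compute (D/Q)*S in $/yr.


Number of orders = D/Q = 23.1646
Cost = 23.1646 * 165.4481 = 3832.5434

3832.5434 $/yr


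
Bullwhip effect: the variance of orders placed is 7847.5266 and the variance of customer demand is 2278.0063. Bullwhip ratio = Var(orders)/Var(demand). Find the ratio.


BW = 7847.5266 / 2278.0063 = 3.4449

3.4449


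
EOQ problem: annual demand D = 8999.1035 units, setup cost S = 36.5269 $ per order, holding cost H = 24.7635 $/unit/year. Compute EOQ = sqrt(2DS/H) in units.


2*D*S = 2 * 8999.1035 * 36.5269 = 657418.7073
2*D*S/H = 26547.8913
EOQ = sqrt(26547.8913) = 162.9352

162.9352 units


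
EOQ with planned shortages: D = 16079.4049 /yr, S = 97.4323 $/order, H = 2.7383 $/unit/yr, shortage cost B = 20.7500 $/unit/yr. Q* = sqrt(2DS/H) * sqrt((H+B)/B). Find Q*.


sqrt(2DS/H) = 1069.6974
sqrt((H+B)/B) = 1.0639
Q* = 1069.6974 * 1.0639 = 1138.0928

1138.0928 units


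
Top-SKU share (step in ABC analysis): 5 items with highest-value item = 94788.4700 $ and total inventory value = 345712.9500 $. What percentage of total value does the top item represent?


Top item = 94788.4700
Total = 345712.9500
Percentage = 94788.4700 / 345712.9500 * 100 = 27.4183

27.4183%


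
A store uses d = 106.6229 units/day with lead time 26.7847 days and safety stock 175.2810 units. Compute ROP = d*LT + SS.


d*LT = 106.6229 * 26.7847 = 2855.8624
ROP = 2855.8624 + 175.2810 = 3031.1434

3031.1434 units


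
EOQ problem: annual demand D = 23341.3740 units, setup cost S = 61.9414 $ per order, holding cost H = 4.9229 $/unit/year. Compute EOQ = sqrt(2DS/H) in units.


2*D*S = 2 * 23341.3740 * 61.9414 = 2891594.7670
2*D*S/H = 587376.2959
EOQ = sqrt(587376.2959) = 766.4048

766.4048 units


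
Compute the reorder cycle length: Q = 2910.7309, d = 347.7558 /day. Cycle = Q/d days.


Cycle = 2910.7309 / 347.7558 = 8.3700

8.3700 days


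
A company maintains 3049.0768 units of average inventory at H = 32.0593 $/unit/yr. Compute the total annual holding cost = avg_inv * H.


Cost = 3049.0768 * 32.0593 = 97751.2679

97751.2679 $/yr


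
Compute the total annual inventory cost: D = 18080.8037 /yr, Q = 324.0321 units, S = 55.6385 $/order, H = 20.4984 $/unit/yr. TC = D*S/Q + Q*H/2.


Ordering cost = D*S/Q = 3104.5961
Holding cost = Q*H/2 = 3321.0698
TC = 3104.5961 + 3321.0698 = 6425.6659

6425.6659 $/yr


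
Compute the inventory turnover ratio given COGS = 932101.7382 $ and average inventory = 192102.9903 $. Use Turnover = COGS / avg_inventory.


Turnover = 932101.7382 / 192102.9903 = 4.8521

4.8521


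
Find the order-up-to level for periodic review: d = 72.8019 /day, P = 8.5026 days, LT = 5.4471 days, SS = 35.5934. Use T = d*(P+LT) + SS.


P + LT = 13.9497
d*(P+LT) = 72.8019 * 13.9497 = 1015.5647
T = 1015.5647 + 35.5934 = 1051.1581

1051.1581 units


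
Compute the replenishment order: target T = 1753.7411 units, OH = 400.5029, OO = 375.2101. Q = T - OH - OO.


Inventory position = OH + OO = 400.5029 + 375.2101 = 775.7130
Q = 1753.7411 - 775.7130 = 978.0281

978.0281 units


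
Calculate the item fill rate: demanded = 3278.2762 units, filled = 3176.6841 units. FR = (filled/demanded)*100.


FR = 3176.6841 / 3278.2762 * 100 = 96.9011

96.9011%


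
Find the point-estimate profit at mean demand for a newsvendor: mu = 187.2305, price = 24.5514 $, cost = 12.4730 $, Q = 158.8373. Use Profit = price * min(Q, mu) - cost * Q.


Sales at mu = min(158.8373, 187.2305) = 158.8373
Revenue = 24.5514 * 158.8373 = 3899.6781
Total cost = 12.4730 * 158.8373 = 1981.1776
Profit = 3899.6781 - 1981.1776 = 1918.5004

1918.5004 $


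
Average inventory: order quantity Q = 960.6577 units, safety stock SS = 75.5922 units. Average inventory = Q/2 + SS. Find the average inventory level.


Q/2 = 480.3288
Avg = 480.3288 + 75.5922 = 555.9211

555.9211 units


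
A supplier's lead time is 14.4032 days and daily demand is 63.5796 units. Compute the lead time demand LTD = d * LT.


LTD = 63.5796 * 14.4032 = 915.7497

915.7497 units


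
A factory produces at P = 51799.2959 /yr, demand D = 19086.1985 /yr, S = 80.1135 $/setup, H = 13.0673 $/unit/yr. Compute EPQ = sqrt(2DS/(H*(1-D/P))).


1 - D/P = 1 - 0.3685 = 0.6315
H*(1-D/P) = 8.2525
2DS = 3058124.3271
EPQ = sqrt(370571.0308) = 608.7455

608.7455 units


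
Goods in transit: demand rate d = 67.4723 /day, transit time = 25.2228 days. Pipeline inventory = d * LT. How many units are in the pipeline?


Pipeline = 67.4723 * 25.2228 = 1701.8403

1701.8403 units


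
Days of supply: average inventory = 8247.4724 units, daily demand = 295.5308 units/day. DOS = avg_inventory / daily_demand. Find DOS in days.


DOS = 8247.4724 / 295.5308 = 27.9073

27.9073 days


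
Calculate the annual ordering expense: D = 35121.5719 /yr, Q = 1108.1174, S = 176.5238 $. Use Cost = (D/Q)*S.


Number of orders = D/Q = 31.6948
Cost = 31.6948 * 176.5238 = 5594.8885

5594.8885 $/yr


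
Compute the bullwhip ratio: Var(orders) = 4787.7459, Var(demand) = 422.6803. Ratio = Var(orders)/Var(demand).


BW = 4787.7459 / 422.6803 = 11.3271

11.3271


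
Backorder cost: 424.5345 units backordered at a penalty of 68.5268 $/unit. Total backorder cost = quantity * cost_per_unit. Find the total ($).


Total = 424.5345 * 68.5268 = 29091.9908

29091.9908 $


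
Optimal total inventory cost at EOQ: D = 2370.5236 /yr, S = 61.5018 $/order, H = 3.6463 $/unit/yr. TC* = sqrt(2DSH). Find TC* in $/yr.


2*D*S*H = 1063198.8620
TC* = sqrt(1063198.8620) = 1031.1153

1031.1153 $/yr


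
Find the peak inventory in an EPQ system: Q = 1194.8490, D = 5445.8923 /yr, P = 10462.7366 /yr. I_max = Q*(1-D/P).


D/P = 0.5205
1 - D/P = 0.4795
I_max = 1194.8490 * 0.4795 = 572.9258

572.9258 units


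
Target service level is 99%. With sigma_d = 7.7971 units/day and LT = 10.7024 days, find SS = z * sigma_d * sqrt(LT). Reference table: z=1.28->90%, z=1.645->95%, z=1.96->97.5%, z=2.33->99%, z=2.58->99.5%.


From the table, SL = 99% corresponds to z = 2.33
sqrt(LT) = sqrt(10.7024) = 3.2715
SS = 2.33 * 7.7971 * 3.2715 = 59.4333

59.4333 units


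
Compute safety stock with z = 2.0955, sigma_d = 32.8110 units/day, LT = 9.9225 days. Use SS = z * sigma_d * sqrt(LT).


sqrt(LT) = sqrt(9.9225) = 3.1500
SS = 2.0955 * 32.8110 * 3.1500 = 216.5797

216.5797 units


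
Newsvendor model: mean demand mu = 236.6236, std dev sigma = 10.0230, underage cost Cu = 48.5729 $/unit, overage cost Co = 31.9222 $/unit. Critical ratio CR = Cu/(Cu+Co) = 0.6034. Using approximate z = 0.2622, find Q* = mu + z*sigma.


CR = Cu/(Cu+Co) = 48.5729/(48.5729+31.9222) = 0.6034
z = 0.2622
Q* = 236.6236 + 0.2622 * 10.0230 = 239.2516

239.2516 units


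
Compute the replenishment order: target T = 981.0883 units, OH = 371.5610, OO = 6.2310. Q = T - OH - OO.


Inventory position = OH + OO = 371.5610 + 6.2310 = 377.7920
Q = 981.0883 - 377.7920 = 603.2963

603.2963 units


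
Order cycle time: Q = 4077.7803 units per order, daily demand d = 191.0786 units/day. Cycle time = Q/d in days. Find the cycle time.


Cycle = 4077.7803 / 191.0786 = 21.3409

21.3409 days


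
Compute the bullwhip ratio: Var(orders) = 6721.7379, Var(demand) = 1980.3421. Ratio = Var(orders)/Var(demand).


BW = 6721.7379 / 1980.3421 = 3.3942

3.3942


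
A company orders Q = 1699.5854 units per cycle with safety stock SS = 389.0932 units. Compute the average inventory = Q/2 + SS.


Q/2 = 849.7927
Avg = 849.7927 + 389.0932 = 1238.8859

1238.8859 units


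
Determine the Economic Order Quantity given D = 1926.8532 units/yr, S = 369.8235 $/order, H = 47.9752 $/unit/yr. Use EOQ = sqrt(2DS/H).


2*D*S = 2 * 1926.8532 * 369.8235 = 1425191.1888
2*D*S/H = 29706.8316
EOQ = sqrt(29706.8316) = 172.3567

172.3567 units


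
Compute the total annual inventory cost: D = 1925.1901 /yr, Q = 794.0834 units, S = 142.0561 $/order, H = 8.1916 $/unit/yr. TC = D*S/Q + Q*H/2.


Ordering cost = D*S/Q = 344.4034
Holding cost = Q*H/2 = 3252.4068
TC = 344.4034 + 3252.4068 = 3596.8102

3596.8102 $/yr


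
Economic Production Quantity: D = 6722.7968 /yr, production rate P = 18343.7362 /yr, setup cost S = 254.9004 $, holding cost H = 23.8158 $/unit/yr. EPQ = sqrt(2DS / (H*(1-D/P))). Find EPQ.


1 - D/P = 1 - 0.3665 = 0.6335
H*(1-D/P) = 15.0875
2DS = 3427287.1869
EPQ = sqrt(227160.0118) = 476.6131

476.6131 units


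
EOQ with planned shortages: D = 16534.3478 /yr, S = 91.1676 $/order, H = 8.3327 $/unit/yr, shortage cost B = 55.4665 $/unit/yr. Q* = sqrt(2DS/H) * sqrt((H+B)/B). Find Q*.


sqrt(2DS/H) = 601.5004
sqrt((H+B)/B) = 1.0725
Q* = 601.5004 * 1.0725 = 645.1017

645.1017 units


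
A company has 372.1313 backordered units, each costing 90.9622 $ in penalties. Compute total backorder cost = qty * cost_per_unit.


Total = 372.1313 * 90.9622 = 33849.8817

33849.8817 $


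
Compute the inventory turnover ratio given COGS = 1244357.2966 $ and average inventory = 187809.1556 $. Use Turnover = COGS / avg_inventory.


Turnover = 1244357.2966 / 187809.1556 = 6.6256

6.6256


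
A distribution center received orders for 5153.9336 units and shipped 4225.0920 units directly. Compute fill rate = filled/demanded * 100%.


FR = 4225.0920 / 5153.9336 * 100 = 81.9780

81.9780%


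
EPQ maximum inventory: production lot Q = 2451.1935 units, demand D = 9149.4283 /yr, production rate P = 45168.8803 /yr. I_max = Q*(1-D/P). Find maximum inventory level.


D/P = 0.2026
1 - D/P = 0.7974
I_max = 2451.1935 * 0.7974 = 1954.6787

1954.6787 units


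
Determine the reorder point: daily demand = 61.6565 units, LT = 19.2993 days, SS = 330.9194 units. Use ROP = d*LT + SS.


d*LT = 61.6565 * 19.2993 = 1189.9273
ROP = 1189.9273 + 330.9194 = 1520.8467

1520.8467 units


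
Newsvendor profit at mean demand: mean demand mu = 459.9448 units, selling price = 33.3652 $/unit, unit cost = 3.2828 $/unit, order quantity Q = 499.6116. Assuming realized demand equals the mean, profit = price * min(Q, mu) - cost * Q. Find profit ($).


Sales at mu = min(499.6116, 459.9448) = 459.9448
Revenue = 33.3652 * 459.9448 = 15346.1502
Total cost = 3.2828 * 499.6116 = 1640.1250
Profit = 15346.1502 - 1640.1250 = 13706.0253

13706.0253 $


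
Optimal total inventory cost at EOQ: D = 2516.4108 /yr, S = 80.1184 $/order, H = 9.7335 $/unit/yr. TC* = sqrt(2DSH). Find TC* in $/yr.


2*D*S*H = 3924757.5806
TC* = sqrt(3924757.5806) = 1981.1001

1981.1001 $/yr


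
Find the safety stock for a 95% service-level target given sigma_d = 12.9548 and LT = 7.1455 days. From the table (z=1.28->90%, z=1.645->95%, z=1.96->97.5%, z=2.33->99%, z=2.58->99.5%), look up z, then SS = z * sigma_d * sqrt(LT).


From the table, SL = 95% corresponds to z = 1.645
sqrt(LT) = sqrt(7.1455) = 2.6731
SS = 1.645 * 12.9548 * 2.6731 = 56.9656

56.9656 units


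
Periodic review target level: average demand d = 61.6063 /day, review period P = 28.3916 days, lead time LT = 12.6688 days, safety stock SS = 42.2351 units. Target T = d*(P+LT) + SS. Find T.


P + LT = 41.0604
d*(P+LT) = 61.6063 * 41.0604 = 2529.5793
T = 2529.5793 + 42.2351 = 2571.8144

2571.8144 units


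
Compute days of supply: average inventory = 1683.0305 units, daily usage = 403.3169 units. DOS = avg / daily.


DOS = 1683.0305 / 403.3169 = 4.1730

4.1730 days


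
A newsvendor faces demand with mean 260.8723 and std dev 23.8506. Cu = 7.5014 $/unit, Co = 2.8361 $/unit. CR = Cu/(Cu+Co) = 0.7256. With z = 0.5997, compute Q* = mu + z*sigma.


CR = Cu/(Cu+Co) = 7.5014/(7.5014+2.8361) = 0.7256
z = 0.5997
Q* = 260.8723 + 0.5997 * 23.8506 = 275.1755

275.1755 units


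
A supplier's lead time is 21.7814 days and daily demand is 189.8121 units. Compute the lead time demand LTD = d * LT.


LTD = 189.8121 * 21.7814 = 4134.3733

4134.3733 units


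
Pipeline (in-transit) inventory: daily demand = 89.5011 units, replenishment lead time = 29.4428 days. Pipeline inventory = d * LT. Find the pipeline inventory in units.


Pipeline = 89.5011 * 29.4428 = 2635.1630

2635.1630 units


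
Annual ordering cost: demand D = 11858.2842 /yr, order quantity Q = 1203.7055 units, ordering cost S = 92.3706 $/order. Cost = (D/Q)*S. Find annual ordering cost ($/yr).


Number of orders = D/Q = 9.8515
Cost = 9.8515 * 92.3706 = 909.9874

909.9874 $/yr


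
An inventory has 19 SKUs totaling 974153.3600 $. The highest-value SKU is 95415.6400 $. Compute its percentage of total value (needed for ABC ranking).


Top item = 95415.6400
Total = 974153.3600
Percentage = 95415.6400 / 974153.3600 * 100 = 9.7947

9.7947%


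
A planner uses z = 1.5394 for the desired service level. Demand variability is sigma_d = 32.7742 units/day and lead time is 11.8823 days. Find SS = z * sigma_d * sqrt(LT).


sqrt(LT) = sqrt(11.8823) = 3.4471
SS = 1.5394 * 32.7742 * 3.4471 = 173.9137

173.9137 units


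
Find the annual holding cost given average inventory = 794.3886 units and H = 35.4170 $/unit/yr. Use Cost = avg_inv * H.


Cost = 794.3886 * 35.4170 = 28134.8610

28134.8610 $/yr


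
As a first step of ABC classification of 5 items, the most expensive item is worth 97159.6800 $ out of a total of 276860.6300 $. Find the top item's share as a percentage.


Top item = 97159.6800
Total = 276860.6300
Percentage = 97159.6800 / 276860.6300 * 100 = 35.0934

35.0934%


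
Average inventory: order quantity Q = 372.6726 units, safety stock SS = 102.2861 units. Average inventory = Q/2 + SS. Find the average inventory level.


Q/2 = 186.3363
Avg = 186.3363 + 102.2861 = 288.6224

288.6224 units


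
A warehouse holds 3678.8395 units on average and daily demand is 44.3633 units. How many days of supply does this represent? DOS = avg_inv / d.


DOS = 3678.8395 / 44.3633 = 82.9253

82.9253 days


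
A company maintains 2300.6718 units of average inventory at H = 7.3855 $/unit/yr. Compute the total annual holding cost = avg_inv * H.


Cost = 2300.6718 * 7.3855 = 16991.6116

16991.6116 $/yr


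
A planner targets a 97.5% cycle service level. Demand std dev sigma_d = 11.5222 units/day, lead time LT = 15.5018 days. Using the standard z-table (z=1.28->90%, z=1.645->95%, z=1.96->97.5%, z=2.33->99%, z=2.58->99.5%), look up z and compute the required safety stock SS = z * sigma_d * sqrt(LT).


From the table, SL = 97.5% corresponds to z = 1.96
sqrt(LT) = sqrt(15.5018) = 3.9372
SS = 1.96 * 11.5222 * 3.9372 = 88.9165

88.9165 units


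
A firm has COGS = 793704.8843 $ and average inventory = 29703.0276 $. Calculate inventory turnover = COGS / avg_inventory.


Turnover = 793704.8843 / 29703.0276 = 26.7213

26.7213


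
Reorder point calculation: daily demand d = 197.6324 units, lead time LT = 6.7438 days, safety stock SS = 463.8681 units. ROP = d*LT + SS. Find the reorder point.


d*LT = 197.6324 * 6.7438 = 1332.7934
ROP = 1332.7934 + 463.8681 = 1796.6615

1796.6615 units


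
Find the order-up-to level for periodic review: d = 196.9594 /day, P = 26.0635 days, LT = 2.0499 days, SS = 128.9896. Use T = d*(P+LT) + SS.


P + LT = 28.1134
d*(P+LT) = 196.9594 * 28.1134 = 5537.1984
T = 5537.1984 + 128.9896 = 5666.1880

5666.1880 units


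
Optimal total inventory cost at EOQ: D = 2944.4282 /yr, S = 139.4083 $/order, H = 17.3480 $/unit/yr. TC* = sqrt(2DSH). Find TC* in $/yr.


2*D*S*H = 14241935.3143
TC* = sqrt(14241935.3143) = 3773.8489

3773.8489 $/yr


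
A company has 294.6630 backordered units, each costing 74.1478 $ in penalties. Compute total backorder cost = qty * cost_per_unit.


Total = 294.6630 * 74.1478 = 21848.6132

21848.6132 $


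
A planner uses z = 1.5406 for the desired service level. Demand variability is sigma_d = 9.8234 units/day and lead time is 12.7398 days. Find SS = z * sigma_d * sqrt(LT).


sqrt(LT) = sqrt(12.7398) = 3.5693
SS = 1.5406 * 9.8234 * 3.5693 = 54.0173

54.0173 units


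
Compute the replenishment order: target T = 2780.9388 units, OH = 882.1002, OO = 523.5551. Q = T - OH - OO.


Inventory position = OH + OO = 882.1002 + 523.5551 = 1405.6553
Q = 2780.9388 - 1405.6553 = 1375.2835

1375.2835 units


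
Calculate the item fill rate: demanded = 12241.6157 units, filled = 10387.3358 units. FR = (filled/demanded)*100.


FR = 10387.3358 / 12241.6157 * 100 = 84.8527

84.8527%


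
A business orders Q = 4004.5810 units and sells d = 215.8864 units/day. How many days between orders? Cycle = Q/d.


Cycle = 4004.5810 / 215.8864 = 18.5495

18.5495 days


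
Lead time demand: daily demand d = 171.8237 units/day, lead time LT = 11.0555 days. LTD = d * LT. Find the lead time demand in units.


LTD = 171.8237 * 11.0555 = 1899.5969

1899.5969 units


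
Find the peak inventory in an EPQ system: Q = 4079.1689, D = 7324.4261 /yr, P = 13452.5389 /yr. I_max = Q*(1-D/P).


D/P = 0.5445
1 - D/P = 0.4555
I_max = 4079.1689 * 0.4555 = 1858.2074

1858.2074 units


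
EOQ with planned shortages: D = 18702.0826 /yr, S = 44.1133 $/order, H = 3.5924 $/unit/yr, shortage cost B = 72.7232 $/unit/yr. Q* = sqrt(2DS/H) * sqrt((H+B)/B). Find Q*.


sqrt(2DS/H) = 677.7233
sqrt((H+B)/B) = 1.0244
Q* = 677.7233 * 1.0244 = 694.2607

694.2607 units


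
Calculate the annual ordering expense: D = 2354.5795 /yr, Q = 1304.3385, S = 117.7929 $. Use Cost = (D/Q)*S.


Number of orders = D/Q = 1.8052
Cost = 1.8052 * 117.7929 = 212.6386

212.6386 $/yr


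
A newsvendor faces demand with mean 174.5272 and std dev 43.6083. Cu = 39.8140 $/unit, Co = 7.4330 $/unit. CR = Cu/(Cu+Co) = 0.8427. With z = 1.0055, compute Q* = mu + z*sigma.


CR = Cu/(Cu+Co) = 39.8140/(39.8140+7.4330) = 0.8427
z = 1.0055
Q* = 174.5272 + 1.0055 * 43.6083 = 218.3753

218.3753 units


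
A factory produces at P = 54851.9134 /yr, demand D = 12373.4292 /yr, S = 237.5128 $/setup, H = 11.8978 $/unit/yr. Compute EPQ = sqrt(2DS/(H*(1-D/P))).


1 - D/P = 1 - 0.2256 = 0.7744
H*(1-D/P) = 9.2139
2DS = 5877695.6298
EPQ = sqrt(637915.5654) = 798.6962

798.6962 units


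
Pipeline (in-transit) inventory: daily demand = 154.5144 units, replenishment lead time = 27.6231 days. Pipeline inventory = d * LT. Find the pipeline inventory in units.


Pipeline = 154.5144 * 27.6231 = 4268.1667

4268.1667 units


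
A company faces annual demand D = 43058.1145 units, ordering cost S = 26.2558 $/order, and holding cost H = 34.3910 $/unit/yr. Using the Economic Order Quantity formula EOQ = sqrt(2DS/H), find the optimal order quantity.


2*D*S = 2 * 43058.1145 * 26.2558 = 2261050.4854
2*D*S/H = 65745.4126
EOQ = sqrt(65745.4126) = 256.4087

256.4087 units


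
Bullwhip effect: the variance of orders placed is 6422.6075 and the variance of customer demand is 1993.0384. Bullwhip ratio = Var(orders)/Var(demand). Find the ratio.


BW = 6422.6075 / 1993.0384 = 3.2225

3.2225


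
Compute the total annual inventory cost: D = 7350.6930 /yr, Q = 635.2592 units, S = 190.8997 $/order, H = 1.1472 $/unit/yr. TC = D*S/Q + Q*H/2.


Ordering cost = D*S/Q = 2208.9331
Holding cost = Q*H/2 = 364.3847
TC = 2208.9331 + 364.3847 = 2573.3178

2573.3178 $/yr


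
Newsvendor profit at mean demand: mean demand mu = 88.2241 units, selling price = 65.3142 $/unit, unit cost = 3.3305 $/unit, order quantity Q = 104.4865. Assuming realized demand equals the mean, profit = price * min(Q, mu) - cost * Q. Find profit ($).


Sales at mu = min(104.4865, 88.2241) = 88.2241
Revenue = 65.3142 * 88.2241 = 5762.2865
Total cost = 3.3305 * 104.4865 = 347.9923
Profit = 5762.2865 - 347.9923 = 5414.2942

5414.2942 $


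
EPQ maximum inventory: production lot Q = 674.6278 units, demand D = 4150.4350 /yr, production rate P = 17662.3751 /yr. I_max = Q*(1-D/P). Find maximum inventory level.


D/P = 0.2350
1 - D/P = 0.7650
I_max = 674.6278 * 0.7650 = 516.0988

516.0988 units


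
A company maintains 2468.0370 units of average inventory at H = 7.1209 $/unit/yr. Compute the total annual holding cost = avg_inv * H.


Cost = 2468.0370 * 7.1209 = 17574.6447

17574.6447 $/yr


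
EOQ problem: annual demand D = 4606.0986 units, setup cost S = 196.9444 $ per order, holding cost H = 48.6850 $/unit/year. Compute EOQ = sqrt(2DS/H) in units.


2*D*S = 2 * 4606.0986 * 196.9444 = 1814290.6502
2*D*S/H = 37265.9063
EOQ = sqrt(37265.9063) = 193.0438

193.0438 units


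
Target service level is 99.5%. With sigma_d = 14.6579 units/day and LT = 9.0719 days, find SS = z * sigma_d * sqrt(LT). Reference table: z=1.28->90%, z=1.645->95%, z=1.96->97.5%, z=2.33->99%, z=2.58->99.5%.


From the table, SL = 99.5% corresponds to z = 2.58
sqrt(LT) = sqrt(9.0719) = 3.0120
SS = 2.58 * 14.6579 * 3.0120 = 113.9044

113.9044 units


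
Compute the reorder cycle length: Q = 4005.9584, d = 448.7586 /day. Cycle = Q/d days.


Cycle = 4005.9584 / 448.7586 = 8.9268

8.9268 days


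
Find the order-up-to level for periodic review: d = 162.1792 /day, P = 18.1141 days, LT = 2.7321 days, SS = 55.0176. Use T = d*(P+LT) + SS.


P + LT = 20.8462
d*(P+LT) = 162.1792 * 20.8462 = 3380.8200
T = 3380.8200 + 55.0176 = 3435.8376

3435.8376 units


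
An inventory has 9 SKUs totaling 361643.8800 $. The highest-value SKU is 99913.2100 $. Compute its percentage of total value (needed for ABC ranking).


Top item = 99913.2100
Total = 361643.8800
Percentage = 99913.2100 / 361643.8800 * 100 = 27.6275

27.6275%


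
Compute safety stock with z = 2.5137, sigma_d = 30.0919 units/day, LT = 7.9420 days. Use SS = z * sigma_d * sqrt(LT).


sqrt(LT) = sqrt(7.9420) = 2.8182
SS = 2.5137 * 30.0919 * 2.8182 = 213.1709

213.1709 units


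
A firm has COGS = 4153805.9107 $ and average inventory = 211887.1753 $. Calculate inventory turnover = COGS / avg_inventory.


Turnover = 4153805.9107 / 211887.1753 = 19.6039

19.6039


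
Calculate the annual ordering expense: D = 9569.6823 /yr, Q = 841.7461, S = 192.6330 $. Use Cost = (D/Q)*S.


Number of orders = D/Q = 11.3688
Cost = 11.3688 * 192.6330 = 2190.0150

2190.0150 $/yr


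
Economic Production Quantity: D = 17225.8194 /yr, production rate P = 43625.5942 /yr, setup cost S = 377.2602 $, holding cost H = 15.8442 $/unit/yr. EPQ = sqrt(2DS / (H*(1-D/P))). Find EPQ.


1 - D/P = 1 - 0.3949 = 0.6051
H*(1-D/P) = 9.5880
2DS = 12997232.1440
EPQ = sqrt(1355569.2018) = 1164.2891

1164.2891 units


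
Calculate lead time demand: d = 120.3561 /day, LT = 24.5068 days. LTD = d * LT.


LTD = 120.3561 * 24.5068 = 2949.5429

2949.5429 units


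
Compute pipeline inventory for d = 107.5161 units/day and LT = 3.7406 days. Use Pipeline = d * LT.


Pipeline = 107.5161 * 3.7406 = 402.1747

402.1747 units


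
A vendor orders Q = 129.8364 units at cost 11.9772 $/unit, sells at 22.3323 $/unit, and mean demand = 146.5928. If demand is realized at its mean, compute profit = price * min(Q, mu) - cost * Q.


Sales at mu = min(129.8364, 146.5928) = 129.8364
Revenue = 22.3323 * 129.8364 = 2899.5454
Total cost = 11.9772 * 129.8364 = 1555.0765
Profit = 2899.5454 - 1555.0765 = 1344.4689

1344.4689 $


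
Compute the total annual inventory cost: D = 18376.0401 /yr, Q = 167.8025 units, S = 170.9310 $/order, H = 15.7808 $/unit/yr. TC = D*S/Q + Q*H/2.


Ordering cost = D*S/Q = 18718.6419
Holding cost = Q*H/2 = 1324.0288
TC = 18718.6419 + 1324.0288 = 20042.6708

20042.6708 $/yr


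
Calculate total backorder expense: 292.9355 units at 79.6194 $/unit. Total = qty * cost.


Total = 292.9355 * 79.6194 = 23323.3487

23323.3487 $


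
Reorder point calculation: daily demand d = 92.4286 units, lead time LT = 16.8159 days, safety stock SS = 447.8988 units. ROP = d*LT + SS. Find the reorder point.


d*LT = 92.4286 * 16.8159 = 1554.2701
ROP = 1554.2701 + 447.8988 = 2002.1689

2002.1689 units


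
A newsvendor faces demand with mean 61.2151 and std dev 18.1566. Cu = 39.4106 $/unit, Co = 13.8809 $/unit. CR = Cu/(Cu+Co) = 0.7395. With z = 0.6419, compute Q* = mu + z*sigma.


CR = Cu/(Cu+Co) = 39.4106/(39.4106+13.8809) = 0.7395
z = 0.6419
Q* = 61.2151 + 0.6419 * 18.1566 = 72.8698

72.8698 units


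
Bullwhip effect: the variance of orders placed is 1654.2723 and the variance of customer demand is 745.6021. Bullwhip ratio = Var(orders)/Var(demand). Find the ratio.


BW = 1654.2723 / 745.6021 = 2.2187

2.2187


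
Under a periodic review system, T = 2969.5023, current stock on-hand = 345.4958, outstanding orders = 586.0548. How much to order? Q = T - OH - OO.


Inventory position = OH + OO = 345.4958 + 586.0548 = 931.5506
Q = 2969.5023 - 931.5506 = 2037.9517

2037.9517 units


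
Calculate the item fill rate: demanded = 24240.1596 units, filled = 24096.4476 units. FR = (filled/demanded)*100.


FR = 24096.4476 / 24240.1596 * 100 = 99.4071

99.4071%


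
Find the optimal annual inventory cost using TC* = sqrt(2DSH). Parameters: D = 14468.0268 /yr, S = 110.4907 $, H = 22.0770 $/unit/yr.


2*D*S*H = 70583807.6760
TC* = sqrt(70583807.6760) = 8401.4170

8401.4170 $/yr


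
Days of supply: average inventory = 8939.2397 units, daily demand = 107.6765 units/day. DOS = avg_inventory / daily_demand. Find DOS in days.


DOS = 8939.2397 / 107.6765 = 83.0194

83.0194 days


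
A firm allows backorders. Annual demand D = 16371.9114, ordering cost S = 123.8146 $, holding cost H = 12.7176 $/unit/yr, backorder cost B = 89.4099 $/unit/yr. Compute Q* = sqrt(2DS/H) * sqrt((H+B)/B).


sqrt(2DS/H) = 564.6093
sqrt((H+B)/B) = 1.0688
Q* = 564.6093 * 1.0688 = 603.4296

603.4296 units


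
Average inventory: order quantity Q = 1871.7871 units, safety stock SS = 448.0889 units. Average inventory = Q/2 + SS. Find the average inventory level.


Q/2 = 935.8936
Avg = 935.8936 + 448.0889 = 1383.9824

1383.9824 units


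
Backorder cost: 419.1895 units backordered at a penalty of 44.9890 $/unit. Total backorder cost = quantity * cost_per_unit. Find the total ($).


Total = 419.1895 * 44.9890 = 18858.9164

18858.9164 $


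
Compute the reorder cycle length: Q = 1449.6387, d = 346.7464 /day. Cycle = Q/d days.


Cycle = 1449.6387 / 346.7464 = 4.1807

4.1807 days


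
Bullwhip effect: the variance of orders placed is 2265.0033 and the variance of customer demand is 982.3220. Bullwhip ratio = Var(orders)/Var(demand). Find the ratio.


BW = 2265.0033 / 982.3220 = 2.3058

2.3058


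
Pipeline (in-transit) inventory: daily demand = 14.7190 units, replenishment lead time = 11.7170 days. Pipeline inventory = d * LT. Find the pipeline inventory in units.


Pipeline = 14.7190 * 11.7170 = 172.4625

172.4625 units


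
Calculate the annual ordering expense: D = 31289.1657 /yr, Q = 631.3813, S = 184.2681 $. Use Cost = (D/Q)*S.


Number of orders = D/Q = 49.5567
Cost = 49.5567 * 184.2681 = 9131.7166

9131.7166 $/yr


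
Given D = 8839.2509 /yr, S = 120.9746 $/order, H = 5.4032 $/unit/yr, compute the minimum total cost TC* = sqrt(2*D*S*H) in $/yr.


2*D*S*H = 11555551.9718
TC* = sqrt(11555551.9718) = 3399.3458

3399.3458 $/yr


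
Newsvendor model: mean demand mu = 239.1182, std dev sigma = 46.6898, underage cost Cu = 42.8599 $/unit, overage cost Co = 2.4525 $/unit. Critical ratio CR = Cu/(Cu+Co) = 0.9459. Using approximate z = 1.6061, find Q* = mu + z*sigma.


CR = Cu/(Cu+Co) = 42.8599/(42.8599+2.4525) = 0.9459
z = 1.6061
Q* = 239.1182 + 1.6061 * 46.6898 = 314.1067

314.1067 units


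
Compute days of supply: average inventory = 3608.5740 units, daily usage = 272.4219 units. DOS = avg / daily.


DOS = 3608.5740 / 272.4219 = 13.2463

13.2463 days


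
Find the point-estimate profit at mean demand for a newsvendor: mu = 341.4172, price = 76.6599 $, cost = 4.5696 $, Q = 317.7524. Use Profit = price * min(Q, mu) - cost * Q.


Sales at mu = min(317.7524, 341.4172) = 317.7524
Revenue = 76.6599 * 317.7524 = 24358.8672
Total cost = 4.5696 * 317.7524 = 1452.0014
Profit = 24358.8672 - 1452.0014 = 22906.8658

22906.8658 $


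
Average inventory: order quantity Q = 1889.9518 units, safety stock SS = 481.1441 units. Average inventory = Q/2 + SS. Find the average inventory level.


Q/2 = 944.9759
Avg = 944.9759 + 481.1441 = 1426.1200

1426.1200 units


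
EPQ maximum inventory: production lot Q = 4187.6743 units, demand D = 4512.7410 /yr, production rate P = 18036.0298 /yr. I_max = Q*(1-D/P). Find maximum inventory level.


D/P = 0.2502
1 - D/P = 0.7498
I_max = 4187.6743 * 0.7498 = 3139.8889

3139.8889 units


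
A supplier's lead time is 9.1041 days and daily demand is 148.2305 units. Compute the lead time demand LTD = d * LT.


LTD = 148.2305 * 9.1041 = 1349.5053

1349.5053 units


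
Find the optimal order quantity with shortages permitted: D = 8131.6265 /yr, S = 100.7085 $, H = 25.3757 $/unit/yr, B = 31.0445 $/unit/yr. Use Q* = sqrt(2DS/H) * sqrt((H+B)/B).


sqrt(2DS/H) = 254.0550
sqrt((H+B)/B) = 1.3481
Q* = 254.0550 * 1.3481 = 342.4938

342.4938 units


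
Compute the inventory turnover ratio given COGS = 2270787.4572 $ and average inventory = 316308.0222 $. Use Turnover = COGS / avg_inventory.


Turnover = 2270787.4572 / 316308.0222 = 7.1790

7.1790


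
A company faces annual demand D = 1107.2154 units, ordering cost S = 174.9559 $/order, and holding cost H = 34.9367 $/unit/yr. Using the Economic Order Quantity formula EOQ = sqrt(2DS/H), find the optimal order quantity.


2*D*S = 2 * 1107.2154 * 174.9559 = 387427.7336
2*D*S/H = 11089.4198
EOQ = sqrt(11089.4198) = 105.3063

105.3063 units


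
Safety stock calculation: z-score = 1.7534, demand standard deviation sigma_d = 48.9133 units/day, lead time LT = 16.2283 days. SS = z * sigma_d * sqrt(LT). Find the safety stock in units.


sqrt(LT) = sqrt(16.2283) = 4.0284
SS = 1.7534 * 48.9133 * 4.0284 = 345.4972

345.4972 units


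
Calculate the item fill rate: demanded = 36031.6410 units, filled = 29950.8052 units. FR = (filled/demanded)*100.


FR = 29950.8052 / 36031.6410 * 100 = 83.1236

83.1236%


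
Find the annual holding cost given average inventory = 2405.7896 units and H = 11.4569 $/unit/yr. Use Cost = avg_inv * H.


Cost = 2405.7896 * 11.4569 = 27562.8909

27562.8909 $/yr


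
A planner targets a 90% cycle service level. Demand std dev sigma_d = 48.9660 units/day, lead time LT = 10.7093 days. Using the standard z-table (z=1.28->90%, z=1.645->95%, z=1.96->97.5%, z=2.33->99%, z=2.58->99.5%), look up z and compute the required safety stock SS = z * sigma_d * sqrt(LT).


From the table, SL = 90% corresponds to z = 1.28
sqrt(LT) = sqrt(10.7093) = 3.2725
SS = 1.28 * 48.9660 * 3.2725 = 205.1092

205.1092 units


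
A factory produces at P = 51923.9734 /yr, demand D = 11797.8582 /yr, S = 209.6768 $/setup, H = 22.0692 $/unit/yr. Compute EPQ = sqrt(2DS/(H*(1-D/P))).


1 - D/P = 1 - 0.2272 = 0.7728
H*(1-D/P) = 17.0548
2DS = 4947474.3085
EPQ = sqrt(290093.3413) = 538.6031

538.6031 units


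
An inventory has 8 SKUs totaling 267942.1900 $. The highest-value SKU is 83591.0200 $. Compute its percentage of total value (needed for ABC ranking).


Top item = 83591.0200
Total = 267942.1900
Percentage = 83591.0200 / 267942.1900 * 100 = 31.1974

31.1974%


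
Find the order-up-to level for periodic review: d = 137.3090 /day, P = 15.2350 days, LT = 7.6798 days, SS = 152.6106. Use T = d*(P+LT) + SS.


P + LT = 22.9148
d*(P+LT) = 137.3090 * 22.9148 = 3146.4083
T = 3146.4083 + 152.6106 = 3299.0189

3299.0189 units


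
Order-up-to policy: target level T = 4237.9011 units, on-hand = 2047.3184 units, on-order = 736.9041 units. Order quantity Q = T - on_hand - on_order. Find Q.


Inventory position = OH + OO = 2047.3184 + 736.9041 = 2784.2225
Q = 4237.9011 - 2784.2225 = 1453.6786

1453.6786 units


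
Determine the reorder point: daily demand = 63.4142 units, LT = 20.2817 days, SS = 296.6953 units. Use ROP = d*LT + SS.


d*LT = 63.4142 * 20.2817 = 1286.1478
ROP = 1286.1478 + 296.6953 = 1582.8431

1582.8431 units


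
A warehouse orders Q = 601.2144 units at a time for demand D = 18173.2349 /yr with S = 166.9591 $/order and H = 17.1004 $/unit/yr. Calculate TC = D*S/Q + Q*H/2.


Ordering cost = D*S/Q = 5046.7636
Holding cost = Q*H/2 = 5140.5034
TC = 5046.7636 + 5140.5034 = 10187.2670

10187.2670 $/yr


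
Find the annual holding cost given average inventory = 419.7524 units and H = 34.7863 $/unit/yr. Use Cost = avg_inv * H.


Cost = 419.7524 * 34.7863 = 14601.6329

14601.6329 $/yr


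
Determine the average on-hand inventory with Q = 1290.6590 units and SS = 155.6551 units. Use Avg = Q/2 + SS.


Q/2 = 645.3295
Avg = 645.3295 + 155.6551 = 800.9846

800.9846 units


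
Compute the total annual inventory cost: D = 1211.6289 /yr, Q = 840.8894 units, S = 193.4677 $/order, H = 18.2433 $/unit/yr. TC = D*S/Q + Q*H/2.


Ordering cost = D*S/Q = 278.7656
Holding cost = Q*H/2 = 7670.2988
TC = 278.7656 + 7670.2988 = 7949.0644

7949.0644 $/yr


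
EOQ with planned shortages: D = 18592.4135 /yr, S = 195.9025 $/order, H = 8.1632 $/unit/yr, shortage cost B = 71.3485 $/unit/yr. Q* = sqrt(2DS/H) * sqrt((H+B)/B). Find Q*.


sqrt(2DS/H) = 944.6538
sqrt((H+B)/B) = 1.0557
Q* = 944.6538 * 1.0557 = 997.2310

997.2310 units


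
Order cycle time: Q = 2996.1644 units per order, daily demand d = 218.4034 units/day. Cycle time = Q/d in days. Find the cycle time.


Cycle = 2996.1644 / 218.4034 = 13.7185

13.7185 days


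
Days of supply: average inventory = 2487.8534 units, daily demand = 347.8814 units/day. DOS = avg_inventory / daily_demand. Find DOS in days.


DOS = 2487.8534 / 347.8814 = 7.1514

7.1514 days


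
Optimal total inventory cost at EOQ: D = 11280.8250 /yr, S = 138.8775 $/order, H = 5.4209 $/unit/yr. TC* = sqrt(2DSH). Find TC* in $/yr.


2*D*S*H = 16985336.0445
TC* = sqrt(16985336.0445) = 4121.3270

4121.3270 $/yr


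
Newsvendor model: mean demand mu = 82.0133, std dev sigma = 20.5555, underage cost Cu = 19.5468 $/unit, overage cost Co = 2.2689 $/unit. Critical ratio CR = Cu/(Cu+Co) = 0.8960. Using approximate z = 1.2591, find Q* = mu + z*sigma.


CR = Cu/(Cu+Co) = 19.5468/(19.5468+2.2689) = 0.8960
z = 1.2591
Q* = 82.0133 + 1.2591 * 20.5555 = 107.8947

107.8947 units


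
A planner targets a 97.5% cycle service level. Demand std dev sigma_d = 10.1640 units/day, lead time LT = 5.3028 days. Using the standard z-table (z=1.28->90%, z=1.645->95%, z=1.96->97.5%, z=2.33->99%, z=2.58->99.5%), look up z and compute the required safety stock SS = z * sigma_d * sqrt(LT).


From the table, SL = 97.5% corresponds to z = 1.96
sqrt(LT) = sqrt(5.3028) = 2.3028
SS = 1.96 * 10.1640 * 2.3028 = 45.8747

45.8747 units


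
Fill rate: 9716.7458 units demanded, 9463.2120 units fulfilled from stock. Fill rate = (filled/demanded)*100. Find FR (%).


FR = 9463.2120 / 9716.7458 * 100 = 97.3908

97.3908%


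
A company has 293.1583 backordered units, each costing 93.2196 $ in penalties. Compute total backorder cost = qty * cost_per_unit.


Total = 293.1583 * 93.2196 = 27328.0995

27328.0995 $


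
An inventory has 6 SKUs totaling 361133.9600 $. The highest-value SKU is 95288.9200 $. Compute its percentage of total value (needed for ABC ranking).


Top item = 95288.9200
Total = 361133.9600
Percentage = 95288.9200 / 361133.9600 * 100 = 26.3860

26.3860%


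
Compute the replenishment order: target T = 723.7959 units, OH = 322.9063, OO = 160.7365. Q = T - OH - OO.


Inventory position = OH + OO = 322.9063 + 160.7365 = 483.6428
Q = 723.7959 - 483.6428 = 240.1531

240.1531 units


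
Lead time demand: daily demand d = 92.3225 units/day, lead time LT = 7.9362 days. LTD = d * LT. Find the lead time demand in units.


LTD = 92.3225 * 7.9362 = 732.6898

732.6898 units


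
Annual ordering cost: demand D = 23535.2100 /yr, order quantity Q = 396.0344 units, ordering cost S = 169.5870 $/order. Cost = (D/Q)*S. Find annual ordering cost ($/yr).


Number of orders = D/Q = 59.4272
Cost = 59.4272 * 169.5870 = 10078.0782

10078.0782 $/yr


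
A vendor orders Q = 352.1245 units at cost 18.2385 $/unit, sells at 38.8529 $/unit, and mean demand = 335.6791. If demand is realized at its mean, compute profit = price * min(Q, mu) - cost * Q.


Sales at mu = min(352.1245, 335.6791) = 335.6791
Revenue = 38.8529 * 335.6791 = 13042.1065
Total cost = 18.2385 * 352.1245 = 6422.2227
Profit = 13042.1065 - 6422.2227 = 6619.8838

6619.8838 $


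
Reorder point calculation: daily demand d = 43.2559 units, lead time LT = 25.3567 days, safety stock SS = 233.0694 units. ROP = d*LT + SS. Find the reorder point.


d*LT = 43.2559 * 25.3567 = 1096.8269
ROP = 1096.8269 + 233.0694 = 1329.8963

1329.8963 units


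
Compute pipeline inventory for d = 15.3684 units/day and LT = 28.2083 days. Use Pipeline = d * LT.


Pipeline = 15.3684 * 28.2083 = 433.5164

433.5164 units


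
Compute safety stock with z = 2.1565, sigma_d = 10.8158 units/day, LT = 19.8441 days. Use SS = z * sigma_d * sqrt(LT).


sqrt(LT) = sqrt(19.8441) = 4.4547
SS = 2.1565 * 10.8158 * 4.4547 = 103.9020

103.9020 units


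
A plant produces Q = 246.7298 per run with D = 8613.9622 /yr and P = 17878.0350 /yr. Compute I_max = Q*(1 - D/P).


D/P = 0.4818
1 - D/P = 0.5182
I_max = 246.7298 * 0.5182 = 127.8509

127.8509 units


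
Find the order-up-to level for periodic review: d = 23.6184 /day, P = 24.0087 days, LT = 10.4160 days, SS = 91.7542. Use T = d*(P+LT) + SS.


P + LT = 34.4247
d*(P+LT) = 23.6184 * 34.4247 = 813.0563
T = 813.0563 + 91.7542 = 904.8105

904.8105 units


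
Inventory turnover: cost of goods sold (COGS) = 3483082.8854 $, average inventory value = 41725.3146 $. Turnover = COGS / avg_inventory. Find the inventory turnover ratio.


Turnover = 3483082.8854 / 41725.3146 = 83.4765

83.4765
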